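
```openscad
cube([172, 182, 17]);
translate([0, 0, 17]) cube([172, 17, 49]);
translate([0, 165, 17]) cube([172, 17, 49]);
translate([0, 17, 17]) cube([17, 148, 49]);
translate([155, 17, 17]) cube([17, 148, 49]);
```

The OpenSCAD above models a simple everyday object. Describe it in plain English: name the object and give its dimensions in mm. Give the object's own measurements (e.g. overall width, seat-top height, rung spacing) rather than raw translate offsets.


An open-topped rectangular box: outside dimensions 172×182×66 mm, with a uniform wall and base thickness of 17 mm. The base is a full 172×182 slab on the floor; four walls sit on top of the base. The front and back walls (the −y and +y sides) span the full width; the two side walls fit between them.


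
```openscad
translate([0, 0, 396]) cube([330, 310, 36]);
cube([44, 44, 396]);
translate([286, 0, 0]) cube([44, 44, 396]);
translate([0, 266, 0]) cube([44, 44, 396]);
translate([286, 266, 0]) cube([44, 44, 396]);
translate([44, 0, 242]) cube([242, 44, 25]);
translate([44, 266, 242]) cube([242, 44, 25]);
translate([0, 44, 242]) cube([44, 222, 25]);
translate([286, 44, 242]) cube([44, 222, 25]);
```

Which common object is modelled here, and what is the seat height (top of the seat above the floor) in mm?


A stool. The seat height is 432 mm.

A 330×310×36 slab at z = 396 on four corner posts — a stool. The seat top is 396 + 36 = 432 mm.


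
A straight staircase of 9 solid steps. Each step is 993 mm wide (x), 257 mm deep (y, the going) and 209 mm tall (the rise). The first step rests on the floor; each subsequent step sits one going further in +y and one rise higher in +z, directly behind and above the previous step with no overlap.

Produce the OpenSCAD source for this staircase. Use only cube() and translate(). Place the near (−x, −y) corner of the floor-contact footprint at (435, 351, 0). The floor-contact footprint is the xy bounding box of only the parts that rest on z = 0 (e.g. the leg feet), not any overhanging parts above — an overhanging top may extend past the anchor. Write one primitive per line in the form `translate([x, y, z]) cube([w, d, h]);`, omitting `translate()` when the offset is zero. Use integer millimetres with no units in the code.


translate([435, 351, 0]) cube([993, 257, 209]);
translate([435, 608, 209]) cube([993, 257, 209]);
translate([435, 865, 418]) cube([993, 257, 209]);
translate([435, 1122, 627]) cube([993, 257, 209]);
translate([435, 1379, 836]) cube([993, 257, 209]);
translate([435, 1636, 1045]) cube([993, 257, 209]);
translate([435, 1893, 1254]) cube([993, 257, 209]);
translate([435, 2150, 1463]) cube([993, 257, 209]);
translate([435, 2407, 1672]) cube([993, 257, 209]);


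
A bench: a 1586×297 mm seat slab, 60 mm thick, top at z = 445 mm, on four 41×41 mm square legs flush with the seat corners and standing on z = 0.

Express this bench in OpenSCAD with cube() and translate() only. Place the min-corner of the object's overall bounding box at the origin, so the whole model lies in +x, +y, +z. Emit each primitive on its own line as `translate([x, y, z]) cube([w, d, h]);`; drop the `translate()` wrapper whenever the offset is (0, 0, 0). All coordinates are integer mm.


// leg_h = 445 − 60 = 385
translate([0, 0, 385]) cube([1586, 297, 60]);
cube([41, 41, 385]);
translate([0, 256, 0]) cube([41, 41, 385]);
translate([1545, 0, 0]) cube([41, 41, 385]);
translate([1545, 256, 0]) cube([41, 41, 385]);


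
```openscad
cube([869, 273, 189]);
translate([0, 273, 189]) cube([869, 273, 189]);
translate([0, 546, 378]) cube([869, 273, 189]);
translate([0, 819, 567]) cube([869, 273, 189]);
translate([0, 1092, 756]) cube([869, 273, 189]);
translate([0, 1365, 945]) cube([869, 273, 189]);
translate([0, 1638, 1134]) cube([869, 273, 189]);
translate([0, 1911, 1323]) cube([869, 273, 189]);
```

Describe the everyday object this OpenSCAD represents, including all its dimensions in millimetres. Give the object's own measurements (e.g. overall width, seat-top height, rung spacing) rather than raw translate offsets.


A straight staircase of 8 solid steps. Each step is 869 mm wide (x), 273 mm deep (y, the going) and 189 mm tall (the rise). The first step rests on the floor; each subsequent step sits one going further in +y and one rise higher in +z, directly behind and above the previous step with no overlap.


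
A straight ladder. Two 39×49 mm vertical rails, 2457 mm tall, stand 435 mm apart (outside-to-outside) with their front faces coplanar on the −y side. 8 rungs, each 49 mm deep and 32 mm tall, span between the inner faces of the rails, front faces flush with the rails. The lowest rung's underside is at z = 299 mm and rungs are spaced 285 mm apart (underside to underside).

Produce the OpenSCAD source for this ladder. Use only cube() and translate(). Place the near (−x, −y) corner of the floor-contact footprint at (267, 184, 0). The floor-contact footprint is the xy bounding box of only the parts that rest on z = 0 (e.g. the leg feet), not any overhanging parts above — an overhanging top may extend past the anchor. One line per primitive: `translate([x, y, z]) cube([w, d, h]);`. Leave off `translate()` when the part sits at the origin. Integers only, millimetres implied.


translate([267, 184, 0]) cube([39, 49, 2457]);
translate([663, 184, 0]) cube([39, 49, 2457]);
translate([306, 184, 299]) cube([357, 49, 32]);
translate([306, 184, 584]) cube([357, 49, 32]);
translate([306, 184, 869]) cube([357, 49, 32]);
translate([306, 184, 1154]) cube([357, 49, 32]);
translate([306, 184, 1439]) cube([357, 49, 32]);
translate([306, 184, 1724]) cube([357, 49, 32]);
translate([306, 184, 2009]) cube([357, 49, 32]);
translate([306, 184, 2294]) cube([357, 49, 32]);


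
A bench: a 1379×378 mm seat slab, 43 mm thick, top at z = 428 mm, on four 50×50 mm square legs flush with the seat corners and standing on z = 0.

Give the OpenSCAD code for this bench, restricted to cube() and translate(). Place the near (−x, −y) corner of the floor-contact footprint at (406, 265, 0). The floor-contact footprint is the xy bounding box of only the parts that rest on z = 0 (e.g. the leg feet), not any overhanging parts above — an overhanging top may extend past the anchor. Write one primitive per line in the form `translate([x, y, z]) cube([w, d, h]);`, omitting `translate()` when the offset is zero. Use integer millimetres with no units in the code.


// leg_h = 428 − 43 = 385
translate([406, 265, 385]) cube([1379, 378, 43]);
translate([406, 265, 0]) cube([50, 50, 385]);
translate([406, 593, 0]) cube([50, 50, 385]);
translate([1735, 265, 0]) cube([50, 50, 385]);
translate([1735, 593, 0]) cube([50, 50, 385]);


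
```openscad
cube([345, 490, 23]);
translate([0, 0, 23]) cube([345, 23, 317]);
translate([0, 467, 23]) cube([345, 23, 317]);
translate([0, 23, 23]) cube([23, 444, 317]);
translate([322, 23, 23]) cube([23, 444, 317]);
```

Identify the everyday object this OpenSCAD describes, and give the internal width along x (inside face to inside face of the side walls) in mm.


An open box. The internal width is 299 mm.

A 345×490 base slab with four walls standing on it — an open box. The base is 345 mm wide and the walls are 23 mm thick, so the internal width is 345 − 2 × 23 = 299 mm.


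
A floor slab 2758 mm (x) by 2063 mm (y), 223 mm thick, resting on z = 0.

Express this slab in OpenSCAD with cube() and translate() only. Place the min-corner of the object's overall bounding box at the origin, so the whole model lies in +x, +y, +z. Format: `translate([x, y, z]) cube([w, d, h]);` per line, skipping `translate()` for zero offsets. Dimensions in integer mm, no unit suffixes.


cube([2758, 2063, 223]);


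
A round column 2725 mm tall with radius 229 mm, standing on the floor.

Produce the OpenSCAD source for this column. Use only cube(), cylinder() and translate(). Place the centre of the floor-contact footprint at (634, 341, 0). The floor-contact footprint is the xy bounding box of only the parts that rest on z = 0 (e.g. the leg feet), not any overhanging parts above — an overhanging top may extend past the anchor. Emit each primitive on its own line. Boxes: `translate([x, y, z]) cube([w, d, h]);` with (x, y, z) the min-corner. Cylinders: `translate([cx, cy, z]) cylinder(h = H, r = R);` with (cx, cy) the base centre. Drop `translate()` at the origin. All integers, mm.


translate([634, 341, 0]) cylinder(h = 2725, r = 229);


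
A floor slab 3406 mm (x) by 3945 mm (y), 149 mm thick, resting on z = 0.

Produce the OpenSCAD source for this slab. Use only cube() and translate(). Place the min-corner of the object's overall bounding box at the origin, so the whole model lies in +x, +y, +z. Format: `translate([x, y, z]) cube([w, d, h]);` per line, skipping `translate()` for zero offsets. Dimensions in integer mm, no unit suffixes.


cube([3406, 3945, 149]);


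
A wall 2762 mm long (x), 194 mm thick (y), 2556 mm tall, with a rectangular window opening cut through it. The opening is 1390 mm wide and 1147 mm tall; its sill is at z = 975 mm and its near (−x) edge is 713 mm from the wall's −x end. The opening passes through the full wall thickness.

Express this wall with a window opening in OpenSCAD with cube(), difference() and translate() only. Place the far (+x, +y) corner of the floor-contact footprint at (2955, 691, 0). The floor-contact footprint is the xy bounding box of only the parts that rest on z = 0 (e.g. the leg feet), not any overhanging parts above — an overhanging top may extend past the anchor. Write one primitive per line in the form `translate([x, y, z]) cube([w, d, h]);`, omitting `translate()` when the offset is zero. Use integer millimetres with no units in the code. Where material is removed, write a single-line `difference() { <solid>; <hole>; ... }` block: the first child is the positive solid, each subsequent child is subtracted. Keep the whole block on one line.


difference() { translate([193, 497, 0]) cube([2762, 194, 2556]); translate([906, 497, 975]) cube([1390, 194, 1147]); }


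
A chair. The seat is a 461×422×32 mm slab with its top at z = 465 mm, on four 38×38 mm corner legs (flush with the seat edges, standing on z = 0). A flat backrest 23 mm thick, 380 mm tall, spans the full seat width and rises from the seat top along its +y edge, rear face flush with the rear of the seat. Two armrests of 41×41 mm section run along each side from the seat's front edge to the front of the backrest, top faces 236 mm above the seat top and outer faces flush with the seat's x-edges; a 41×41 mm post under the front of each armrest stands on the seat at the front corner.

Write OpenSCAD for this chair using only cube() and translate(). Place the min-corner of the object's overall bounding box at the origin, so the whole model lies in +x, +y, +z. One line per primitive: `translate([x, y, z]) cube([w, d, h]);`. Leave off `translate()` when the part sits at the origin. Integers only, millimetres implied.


translate([0, 0, 433]) cube([461, 422, 32]);
cube([38, 38, 433]);
translate([423, 0, 0]) cube([38, 38, 433]);
translate([0, 384, 0]) cube([38, 38, 433]);
translate([423, 384, 0]) cube([38, 38, 433]);
translate([0, 399, 465]) cube([461, 23, 380]);
translate([0, 0, 660]) cube([41, 399, 41]);
translate([420, 0, 660]) cube([41, 399, 41]);
translate([0, 0, 465]) cube([41, 41, 195]);
translate([420, 0, 465]) cube([41, 41, 195]);


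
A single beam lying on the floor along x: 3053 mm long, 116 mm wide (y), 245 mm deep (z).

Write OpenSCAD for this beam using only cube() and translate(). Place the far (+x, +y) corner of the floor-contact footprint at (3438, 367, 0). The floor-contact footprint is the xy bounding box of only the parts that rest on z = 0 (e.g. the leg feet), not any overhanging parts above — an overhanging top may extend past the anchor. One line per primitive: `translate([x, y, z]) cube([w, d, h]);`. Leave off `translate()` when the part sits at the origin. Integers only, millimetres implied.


translate([385, 251, 0]) cube([3053, 116, 245]);


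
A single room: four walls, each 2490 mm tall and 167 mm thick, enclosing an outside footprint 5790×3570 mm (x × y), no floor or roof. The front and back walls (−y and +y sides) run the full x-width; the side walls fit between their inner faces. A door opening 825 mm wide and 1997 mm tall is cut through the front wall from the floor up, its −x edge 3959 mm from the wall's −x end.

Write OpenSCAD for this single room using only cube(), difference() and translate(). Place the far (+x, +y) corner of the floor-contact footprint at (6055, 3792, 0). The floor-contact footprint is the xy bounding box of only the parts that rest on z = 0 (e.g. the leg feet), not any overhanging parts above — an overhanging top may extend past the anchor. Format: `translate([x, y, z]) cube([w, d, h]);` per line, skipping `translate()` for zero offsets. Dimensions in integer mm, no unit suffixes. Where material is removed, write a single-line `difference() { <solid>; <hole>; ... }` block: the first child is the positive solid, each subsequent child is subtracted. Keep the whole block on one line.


difference() { translate([265, 222, 0]) cube([5790, 167, 2490]); translate([4224, 222, 0]) cube([825, 167, 1997]); }
translate([265, 3625, 0]) cube([5790, 167, 2490]);
translate([265, 389, 0]) cube([167, 3236, 2490]);
translate([5888, 389, 0]) cube([167, 3236, 2490]);


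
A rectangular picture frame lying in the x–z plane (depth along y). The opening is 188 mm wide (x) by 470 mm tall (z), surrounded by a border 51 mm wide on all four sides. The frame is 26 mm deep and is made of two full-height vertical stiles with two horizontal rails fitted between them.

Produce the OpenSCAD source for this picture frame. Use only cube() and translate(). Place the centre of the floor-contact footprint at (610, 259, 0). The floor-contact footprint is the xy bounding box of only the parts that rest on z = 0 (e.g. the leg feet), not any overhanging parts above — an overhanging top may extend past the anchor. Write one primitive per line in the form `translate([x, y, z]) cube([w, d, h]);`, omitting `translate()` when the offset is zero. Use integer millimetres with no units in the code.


translate([465, 246, 0]) cube([51, 26, 572]);
translate([704, 246, 0]) cube([51, 26, 572]);
translate([516, 246, 0]) cube([188, 26, 51]);
translate([516, 246, 521]) cube([188, 26, 51]);


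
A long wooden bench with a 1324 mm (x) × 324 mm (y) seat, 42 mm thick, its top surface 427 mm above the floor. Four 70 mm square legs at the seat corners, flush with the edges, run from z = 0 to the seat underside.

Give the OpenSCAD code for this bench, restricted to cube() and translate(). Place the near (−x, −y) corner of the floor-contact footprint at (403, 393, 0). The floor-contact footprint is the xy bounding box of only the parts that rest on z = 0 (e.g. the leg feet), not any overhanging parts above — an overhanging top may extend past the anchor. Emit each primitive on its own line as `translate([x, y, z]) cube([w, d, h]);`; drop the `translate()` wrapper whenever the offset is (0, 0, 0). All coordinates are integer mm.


// leg_h = 427 − 42 = 385
translate([403, 393, 385]) cube([1324, 324, 42]);
translate([403, 393, 0]) cube([70, 70, 385]);
translate([403, 647, 0]) cube([70, 70, 385]);
translate([1657, 393, 0]) cube([70, 70, 385]);
translate([1657, 647, 0]) cube([70, 70, 385]);


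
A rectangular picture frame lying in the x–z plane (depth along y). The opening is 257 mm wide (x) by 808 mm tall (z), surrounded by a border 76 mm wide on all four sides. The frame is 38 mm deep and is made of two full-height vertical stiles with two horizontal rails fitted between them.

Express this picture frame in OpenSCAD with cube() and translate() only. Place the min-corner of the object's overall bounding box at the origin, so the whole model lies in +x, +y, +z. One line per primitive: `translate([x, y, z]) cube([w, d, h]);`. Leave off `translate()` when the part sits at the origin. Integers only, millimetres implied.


cube([76, 38, 960]);
translate([333, 0, 0]) cube([76, 38, 960]);
translate([76, 0, 0]) cube([257, 38, 76]);
translate([76, 0, 884]) cube([257, 38, 76]);


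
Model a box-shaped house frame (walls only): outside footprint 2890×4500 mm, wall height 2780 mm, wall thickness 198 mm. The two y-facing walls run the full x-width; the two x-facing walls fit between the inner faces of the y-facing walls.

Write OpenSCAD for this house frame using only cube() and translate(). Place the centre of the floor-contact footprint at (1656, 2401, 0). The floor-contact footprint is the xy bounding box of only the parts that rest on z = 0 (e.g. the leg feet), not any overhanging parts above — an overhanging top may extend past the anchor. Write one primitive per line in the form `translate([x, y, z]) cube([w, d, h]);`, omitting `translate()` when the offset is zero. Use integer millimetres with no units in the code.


translate([211, 151, 0]) cube([2890, 198, 2780]);
translate([211, 4453, 0]) cube([2890, 198, 2780]);
translate([211, 349, 0]) cube([198, 4104, 2780]);
translate([2903, 349, 0]) cube([198, 4104, 2780]);


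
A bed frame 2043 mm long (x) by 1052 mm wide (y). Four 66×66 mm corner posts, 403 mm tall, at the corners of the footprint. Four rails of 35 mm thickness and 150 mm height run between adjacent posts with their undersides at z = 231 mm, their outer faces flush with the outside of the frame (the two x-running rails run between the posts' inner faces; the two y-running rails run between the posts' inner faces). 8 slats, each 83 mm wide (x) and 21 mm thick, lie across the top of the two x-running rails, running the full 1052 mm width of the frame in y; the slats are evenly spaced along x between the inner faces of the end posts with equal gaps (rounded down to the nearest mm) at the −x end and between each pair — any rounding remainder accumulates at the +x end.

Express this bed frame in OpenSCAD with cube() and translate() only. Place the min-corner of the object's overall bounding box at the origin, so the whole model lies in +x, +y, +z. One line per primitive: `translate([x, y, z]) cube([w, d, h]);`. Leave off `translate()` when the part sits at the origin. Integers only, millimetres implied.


cube([66, 66, 403]);
translate([0, 986, 0]) cube([66, 66, 403]);
translate([1977, 0, 0]) cube([66, 66, 403]);
translate([1977, 986, 0]) cube([66, 66, 403]);
translate([66, 0, 231]) cube([1911, 35, 150]);
translate([66, 1017, 231]) cube([1911, 35, 150]);
translate([0, 66, 231]) cube([35, 920, 150]);
translate([2008, 66, 231]) cube([35, 920, 150]);
translate([204, 0, 381]) cube([83, 1052, 21]);
translate([425, 0, 381]) cube([83, 1052, 21]);
translate([646, 0, 381]) cube([83, 1052, 21]);
translate([867, 0, 381]) cube([83, 1052, 21]);
translate([1088, 0, 381]) cube([83, 1052, 21]);
translate([1309, 0, 381]) cube([83, 1052, 21]);
translate([1530, 0, 381]) cube([83, 1052, 21]);
translate([1751, 0, 381]) cube([83, 1052, 21]);


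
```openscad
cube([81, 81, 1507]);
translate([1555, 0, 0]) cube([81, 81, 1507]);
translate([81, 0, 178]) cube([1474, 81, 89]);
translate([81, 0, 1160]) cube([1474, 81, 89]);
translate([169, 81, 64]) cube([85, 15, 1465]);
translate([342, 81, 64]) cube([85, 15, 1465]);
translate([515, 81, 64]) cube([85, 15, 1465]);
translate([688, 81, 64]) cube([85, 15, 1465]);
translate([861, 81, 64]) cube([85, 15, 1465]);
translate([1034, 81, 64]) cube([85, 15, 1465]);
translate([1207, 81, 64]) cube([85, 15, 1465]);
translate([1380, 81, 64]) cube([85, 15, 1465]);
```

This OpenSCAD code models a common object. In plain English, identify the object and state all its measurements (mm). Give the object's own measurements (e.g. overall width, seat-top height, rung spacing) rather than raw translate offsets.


A fence section. Two 81×81 mm posts, 1507 mm tall, stand on the floor with a clear span of 1474 mm between their inner faces. Two horizontal rails of 81×89 mm section span the gap between the posts with their undersides at z = 178 mm and z = 1160 mm, flush with the posts' −y face. 8 pickets, each 85 mm wide, 15 mm thick and 1465 mm tall, are fixed to the +y face of the rails with their bottoms at z = 64 mm, spaced across the span with a 88 mm gap after the −x post and between neighbouring pickets, with 90 mm left before the +x post.


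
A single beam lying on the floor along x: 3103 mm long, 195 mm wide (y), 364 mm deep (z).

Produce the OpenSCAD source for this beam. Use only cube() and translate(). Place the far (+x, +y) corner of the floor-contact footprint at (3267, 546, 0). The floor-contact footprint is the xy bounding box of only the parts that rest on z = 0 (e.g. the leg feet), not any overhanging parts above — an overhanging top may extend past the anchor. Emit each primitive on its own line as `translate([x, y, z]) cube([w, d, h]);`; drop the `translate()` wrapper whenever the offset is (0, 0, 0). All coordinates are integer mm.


translate([164, 351, 0]) cube([3103, 195, 364]);


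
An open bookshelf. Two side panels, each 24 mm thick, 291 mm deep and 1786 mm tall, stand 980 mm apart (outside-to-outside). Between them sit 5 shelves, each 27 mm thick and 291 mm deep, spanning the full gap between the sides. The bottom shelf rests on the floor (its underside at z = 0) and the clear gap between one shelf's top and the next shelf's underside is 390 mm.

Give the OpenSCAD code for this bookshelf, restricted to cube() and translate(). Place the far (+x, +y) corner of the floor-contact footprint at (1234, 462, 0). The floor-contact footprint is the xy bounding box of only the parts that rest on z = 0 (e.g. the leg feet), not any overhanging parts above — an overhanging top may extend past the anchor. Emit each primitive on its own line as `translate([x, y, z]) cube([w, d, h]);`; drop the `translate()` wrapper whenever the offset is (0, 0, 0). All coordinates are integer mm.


translate([254, 171, 0]) cube([24, 291, 1786]);
translate([1210, 171, 0]) cube([24, 291, 1786]);
translate([278, 171, 0]) cube([932, 291, 27]);
translate([278, 171, 417]) cube([932, 291, 27]);
translate([278, 171, 834]) cube([932, 291, 27]);
translate([278, 171, 1251]) cube([932, 291, 27]);
translate([278, 171, 1668]) cube([932, 291, 27]);


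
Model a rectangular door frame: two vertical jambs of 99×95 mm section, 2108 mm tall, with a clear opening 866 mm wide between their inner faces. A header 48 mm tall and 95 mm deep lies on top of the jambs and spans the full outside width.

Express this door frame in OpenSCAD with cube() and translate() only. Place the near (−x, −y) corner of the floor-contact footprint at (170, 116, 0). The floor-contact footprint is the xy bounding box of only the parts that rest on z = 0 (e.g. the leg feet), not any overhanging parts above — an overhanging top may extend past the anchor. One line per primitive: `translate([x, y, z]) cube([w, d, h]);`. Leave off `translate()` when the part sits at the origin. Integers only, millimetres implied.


translate([170, 116, 0]) cube([99, 95, 2108]);
translate([1135, 116, 0]) cube([99, 95, 2108]);
translate([170, 116, 2108]) cube([1064, 95, 48]);


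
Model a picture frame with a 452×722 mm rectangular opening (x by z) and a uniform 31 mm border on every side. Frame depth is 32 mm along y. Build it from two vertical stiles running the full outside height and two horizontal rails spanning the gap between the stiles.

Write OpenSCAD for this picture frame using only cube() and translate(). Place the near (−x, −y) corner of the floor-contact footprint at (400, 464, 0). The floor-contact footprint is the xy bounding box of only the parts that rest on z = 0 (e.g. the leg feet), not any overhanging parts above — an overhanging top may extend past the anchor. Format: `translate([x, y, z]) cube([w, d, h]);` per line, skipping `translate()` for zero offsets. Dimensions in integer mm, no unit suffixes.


translate([400, 464, 0]) cube([31, 32, 784]);
translate([883, 464, 0]) cube([31, 32, 784]);
translate([431, 464, 0]) cube([452, 32, 31]);
translate([431, 464, 753]) cube([452, 32, 31]);


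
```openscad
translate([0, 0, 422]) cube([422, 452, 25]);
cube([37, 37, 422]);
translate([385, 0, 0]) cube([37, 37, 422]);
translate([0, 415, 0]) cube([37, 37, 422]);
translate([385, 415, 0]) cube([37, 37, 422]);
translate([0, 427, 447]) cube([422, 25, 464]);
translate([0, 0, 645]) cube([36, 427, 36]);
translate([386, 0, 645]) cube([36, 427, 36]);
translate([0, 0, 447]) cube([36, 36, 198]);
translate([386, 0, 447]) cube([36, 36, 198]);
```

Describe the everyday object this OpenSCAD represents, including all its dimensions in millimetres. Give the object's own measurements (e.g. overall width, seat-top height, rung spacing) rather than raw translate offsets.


A chair. The seat is a 422×452×25 mm slab with its top at z = 447 mm, on four 37×37 mm corner legs (flush with the seat edges, standing on z = 0). A flat backrest 25 mm thick, 464 mm tall, spans the full seat width and rises from the seat top along its +y edge, rear face flush with the rear of the seat. Two armrests of 36×36 mm section run along each side from the seat's front edge to the front of the backrest, top faces 234 mm above the seat top and outer faces flush with the seat's x-edges; a 36×36 mm post under the front of each armrest stands on the seat at the front corner.


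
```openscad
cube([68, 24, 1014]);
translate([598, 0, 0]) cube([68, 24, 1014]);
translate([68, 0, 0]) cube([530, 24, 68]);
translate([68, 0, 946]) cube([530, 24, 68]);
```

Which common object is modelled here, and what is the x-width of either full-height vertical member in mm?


A picture frame. The border width is 68 mm.

Four thin pieces enclosing a rectangular opening — a picture frame. The two full-height stiles are 1014 mm tall; the top rail sits at z = 946 and is 68 mm tall, so the border above the opening is 1014 − 946 = 68 mm, matching the stile x-width.


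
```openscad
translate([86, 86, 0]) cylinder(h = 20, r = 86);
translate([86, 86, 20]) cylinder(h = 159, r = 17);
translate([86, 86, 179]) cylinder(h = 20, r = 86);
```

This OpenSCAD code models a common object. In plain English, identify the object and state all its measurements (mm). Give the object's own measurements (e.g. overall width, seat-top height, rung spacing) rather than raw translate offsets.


A spool: two coaxial disc flanges of radius 86 mm and thickness 20 mm, joined by a core cylinder of radius 17 mm and height 159 mm. The lower flange rests on z = 0 and the three cylinders share a vertical axis.


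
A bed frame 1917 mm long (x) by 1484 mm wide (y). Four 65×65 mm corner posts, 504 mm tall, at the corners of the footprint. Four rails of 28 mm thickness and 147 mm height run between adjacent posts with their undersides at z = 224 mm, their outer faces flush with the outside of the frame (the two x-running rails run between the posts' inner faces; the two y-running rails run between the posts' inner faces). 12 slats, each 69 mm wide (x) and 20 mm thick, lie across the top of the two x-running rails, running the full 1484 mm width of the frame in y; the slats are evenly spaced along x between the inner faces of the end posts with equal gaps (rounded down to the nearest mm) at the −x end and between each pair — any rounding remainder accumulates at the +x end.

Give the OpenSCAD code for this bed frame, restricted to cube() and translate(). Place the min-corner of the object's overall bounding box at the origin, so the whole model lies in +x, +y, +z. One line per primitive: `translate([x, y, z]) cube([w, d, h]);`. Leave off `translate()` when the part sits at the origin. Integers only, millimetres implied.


cube([65, 65, 504]);
translate([0, 1419, 0]) cube([65, 65, 504]);
translate([1852, 0, 0]) cube([65, 65, 504]);
translate([1852, 1419, 0]) cube([65, 65, 504]);
translate([65, 0, 224]) cube([1787, 28, 147]);
translate([65, 1456, 224]) cube([1787, 28, 147]);
translate([0, 65, 224]) cube([28, 1354, 147]);
translate([1889, 65, 224]) cube([28, 1354, 147]);
translate([138, 0, 371]) cube([69, 1484, 20]);
translate([280, 0, 371]) cube([69, 1484, 20]);
translate([422, 0, 371]) cube([69, 1484, 20]);
translate([564, 0, 371]) cube([69, 1484, 20]);
translate([706, 0, 371]) cube([69, 1484, 20]);
translate([848, 0, 371]) cube([69, 1484, 20]);
translate([990, 0, 371]) cube([69, 1484, 20]);
translate([1132, 0, 371]) cube([69, 1484, 20]);
translate([1274, 0, 371]) cube([69, 1484, 20]);
translate([1416, 0, 371]) cube([69, 1484, 20]);
translate([1558, 0, 371]) cube([69, 1484, 20]);
translate([1700, 0, 371]) cube([69, 1484, 20]);


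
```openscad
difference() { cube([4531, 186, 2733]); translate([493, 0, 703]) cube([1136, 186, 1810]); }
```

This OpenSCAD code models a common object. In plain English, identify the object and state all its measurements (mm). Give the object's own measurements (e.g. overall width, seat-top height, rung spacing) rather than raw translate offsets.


A wall 4531 mm long (x), 186 mm thick (y), 2733 mm tall, with a rectangular window opening cut through it. The opening is 1136 mm wide and 1810 mm tall; its sill is at z = 703 mm and its near (−x) edge is 493 mm from the wall's −x end. The opening passes through the full wall thickness.


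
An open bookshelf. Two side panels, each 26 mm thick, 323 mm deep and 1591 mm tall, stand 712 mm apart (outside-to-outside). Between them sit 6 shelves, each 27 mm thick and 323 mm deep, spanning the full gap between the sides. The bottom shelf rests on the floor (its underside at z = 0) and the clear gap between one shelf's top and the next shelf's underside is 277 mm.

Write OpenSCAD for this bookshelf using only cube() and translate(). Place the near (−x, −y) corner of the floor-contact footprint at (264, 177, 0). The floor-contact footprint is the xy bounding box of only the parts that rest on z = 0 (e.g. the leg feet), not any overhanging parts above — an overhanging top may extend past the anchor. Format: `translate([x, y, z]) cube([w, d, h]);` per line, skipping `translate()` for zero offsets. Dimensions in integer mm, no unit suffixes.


translate([264, 177, 0]) cube([26, 323, 1591]);
translate([950, 177, 0]) cube([26, 323, 1591]);
translate([290, 177, 0]) cube([660, 323, 27]);
translate([290, 177, 304]) cube([660, 323, 27]);
translate([290, 177, 608]) cube([660, 323, 27]);
translate([290, 177, 912]) cube([660, 323, 27]);
translate([290, 177, 1216]) cube([660, 323, 27]);
translate([290, 177, 1520]) cube([660, 323, 27]);


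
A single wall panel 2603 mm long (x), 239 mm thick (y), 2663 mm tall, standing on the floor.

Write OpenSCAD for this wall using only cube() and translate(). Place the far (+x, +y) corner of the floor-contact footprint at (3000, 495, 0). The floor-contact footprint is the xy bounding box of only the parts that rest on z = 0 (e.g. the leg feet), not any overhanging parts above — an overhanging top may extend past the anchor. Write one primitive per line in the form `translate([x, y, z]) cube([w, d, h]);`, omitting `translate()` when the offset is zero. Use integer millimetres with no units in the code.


translate([397, 256, 0]) cube([2603, 239, 2663]);


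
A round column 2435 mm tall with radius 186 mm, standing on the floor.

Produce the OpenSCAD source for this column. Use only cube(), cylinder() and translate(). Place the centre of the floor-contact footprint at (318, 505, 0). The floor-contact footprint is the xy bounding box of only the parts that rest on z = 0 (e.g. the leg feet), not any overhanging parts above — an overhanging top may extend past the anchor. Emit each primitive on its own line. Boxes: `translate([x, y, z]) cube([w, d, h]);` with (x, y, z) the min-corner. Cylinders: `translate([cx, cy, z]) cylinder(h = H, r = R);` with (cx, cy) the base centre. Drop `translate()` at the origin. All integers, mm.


translate([318, 505, 0]) cylinder(h = 2435, r = 186);


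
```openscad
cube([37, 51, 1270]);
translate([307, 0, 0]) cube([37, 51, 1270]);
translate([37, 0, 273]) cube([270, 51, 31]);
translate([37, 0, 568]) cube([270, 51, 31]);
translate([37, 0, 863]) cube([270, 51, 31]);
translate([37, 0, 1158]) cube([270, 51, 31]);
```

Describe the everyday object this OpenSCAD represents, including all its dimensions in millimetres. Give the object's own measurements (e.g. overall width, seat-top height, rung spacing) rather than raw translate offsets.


A straight ladder. Two 37×51 mm vertical rails, 1270 mm tall, stand 344 mm apart (outside-to-outside) with their front faces coplanar on the −y side. 4 rungs, each 51 mm deep and 31 mm tall, span between the inner faces of the rails, front faces flush with the rails. The lowest rung's underside is at z = 273 mm and rungs are spaced 295 mm apart (underside to underside).


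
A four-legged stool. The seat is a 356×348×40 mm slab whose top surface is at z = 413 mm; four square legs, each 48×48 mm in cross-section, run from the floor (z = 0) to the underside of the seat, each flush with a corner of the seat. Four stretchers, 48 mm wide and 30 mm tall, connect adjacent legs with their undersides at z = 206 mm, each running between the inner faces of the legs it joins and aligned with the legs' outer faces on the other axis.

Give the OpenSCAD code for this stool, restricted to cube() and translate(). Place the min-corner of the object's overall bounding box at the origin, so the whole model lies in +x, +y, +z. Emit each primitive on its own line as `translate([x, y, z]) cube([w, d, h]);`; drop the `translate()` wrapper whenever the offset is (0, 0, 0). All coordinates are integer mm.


translate([0, 0, 373]) cube([356, 348, 40]);
cube([48, 48, 373]);
translate([308, 0, 0]) cube([48, 48, 373]);
translate([0, 300, 0]) cube([48, 48, 373]);
translate([308, 300, 0]) cube([48, 48, 373]);
translate([48, 0, 206]) cube([260, 48, 30]);
translate([48, 300, 206]) cube([260, 48, 30]);
translate([0, 48, 206]) cube([48, 252, 30]);
translate([308, 48, 206]) cube([48, 252, 30]);


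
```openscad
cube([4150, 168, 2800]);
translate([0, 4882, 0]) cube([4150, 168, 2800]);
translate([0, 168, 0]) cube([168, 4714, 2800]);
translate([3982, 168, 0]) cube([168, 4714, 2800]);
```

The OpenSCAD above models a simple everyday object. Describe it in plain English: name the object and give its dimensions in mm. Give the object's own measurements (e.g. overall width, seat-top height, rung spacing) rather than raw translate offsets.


The wall frame of a small rectangular building: four walls, each 2800 mm tall and 168 mm thick, enclosing a footprint 4150 mm (x) by 5050 mm (y) outside-to-outside, with no floor or roof. The front and back walls (the −y and +y sides) span the full width; the two side walls fit between them.


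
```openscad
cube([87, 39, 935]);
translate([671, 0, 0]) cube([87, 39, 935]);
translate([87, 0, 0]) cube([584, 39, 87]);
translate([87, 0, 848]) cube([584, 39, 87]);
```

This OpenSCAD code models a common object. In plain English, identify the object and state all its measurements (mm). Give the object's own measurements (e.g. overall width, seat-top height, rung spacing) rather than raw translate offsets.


A rectangular picture frame lying in the x–z plane (depth along y). The opening is 584 mm wide (x) by 761 mm tall (z), surrounded by a border 87 mm wide on all four sides. The frame is 39 mm deep and is made of two full-height vertical stiles with two horizontal rails fitted between them.


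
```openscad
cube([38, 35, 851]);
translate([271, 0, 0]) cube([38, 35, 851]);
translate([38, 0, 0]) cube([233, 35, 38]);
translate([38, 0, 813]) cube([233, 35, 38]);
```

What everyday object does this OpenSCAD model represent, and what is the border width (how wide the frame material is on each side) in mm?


A picture frame. The border width is 38 mm.

Four thin pieces enclosing a rectangular opening — a picture frame. The two full-height stiles are 851 mm tall; the top rail sits at z = 813 and is 38 mm tall, so the border above the opening is 851 − 813 = 38 mm, matching the stile x-width.


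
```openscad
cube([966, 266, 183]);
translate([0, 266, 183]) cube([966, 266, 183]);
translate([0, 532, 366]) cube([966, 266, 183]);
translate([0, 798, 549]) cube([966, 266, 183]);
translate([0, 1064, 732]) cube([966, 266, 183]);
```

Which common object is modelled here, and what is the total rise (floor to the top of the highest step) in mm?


A staircase. The total rise is 915 mm.

5 identical blocks, each offset up and back from the previous — a staircase. Each step is 183 mm tall and there are 5 of them, so the total rise is 5 × 183 = 915 mm.


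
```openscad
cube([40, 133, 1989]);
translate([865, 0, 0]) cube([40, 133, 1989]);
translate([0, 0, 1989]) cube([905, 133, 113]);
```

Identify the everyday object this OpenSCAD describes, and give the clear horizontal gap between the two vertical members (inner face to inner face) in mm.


A door frame. The clear opening width is 825 mm.

Two 1989 mm tall posts with a header on top — a door frame. The left jamb is 40 mm wide at x = 0; the right jamb starts at x = 865. The clear opening is 865 − 40 = 825 mm.


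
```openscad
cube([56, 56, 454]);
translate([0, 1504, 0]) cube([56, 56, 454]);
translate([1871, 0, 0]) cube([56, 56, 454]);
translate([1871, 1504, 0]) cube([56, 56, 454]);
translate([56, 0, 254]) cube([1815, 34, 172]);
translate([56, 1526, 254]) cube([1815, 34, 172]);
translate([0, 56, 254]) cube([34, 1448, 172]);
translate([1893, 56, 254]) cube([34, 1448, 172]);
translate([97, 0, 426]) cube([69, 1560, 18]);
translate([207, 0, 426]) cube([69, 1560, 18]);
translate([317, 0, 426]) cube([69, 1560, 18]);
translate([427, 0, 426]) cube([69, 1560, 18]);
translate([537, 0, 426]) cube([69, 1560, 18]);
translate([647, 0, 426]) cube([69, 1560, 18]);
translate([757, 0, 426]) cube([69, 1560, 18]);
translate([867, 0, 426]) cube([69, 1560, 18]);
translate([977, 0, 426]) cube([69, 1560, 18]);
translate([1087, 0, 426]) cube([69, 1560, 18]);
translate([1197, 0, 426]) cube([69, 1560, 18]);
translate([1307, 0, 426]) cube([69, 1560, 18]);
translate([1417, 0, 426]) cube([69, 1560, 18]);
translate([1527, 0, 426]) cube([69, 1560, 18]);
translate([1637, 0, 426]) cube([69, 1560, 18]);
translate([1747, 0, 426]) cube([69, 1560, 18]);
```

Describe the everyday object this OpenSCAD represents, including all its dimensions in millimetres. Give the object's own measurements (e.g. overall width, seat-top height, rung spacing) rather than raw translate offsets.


A bed frame 1927 mm long (x) by 1560 mm wide (y). Four 56×56 mm corner posts, 454 mm tall, at the corners of the footprint. Four rails of 34 mm thickness and 172 mm height run between adjacent posts with their undersides at z = 254 mm, their outer faces flush with the outside of the frame (the two x-running rails run between the posts' inner faces; the two y-running rails run between the posts' inner faces). 16 slats, each 69 mm wide (x) and 18 mm thick, lie across the top of the two x-running rails, running the full 1560 mm width of the frame in y; along x they sit between the end posts with a 41 mm gap after the −x posts and between neighbouring slats, leaving 55 mm before the +x posts.


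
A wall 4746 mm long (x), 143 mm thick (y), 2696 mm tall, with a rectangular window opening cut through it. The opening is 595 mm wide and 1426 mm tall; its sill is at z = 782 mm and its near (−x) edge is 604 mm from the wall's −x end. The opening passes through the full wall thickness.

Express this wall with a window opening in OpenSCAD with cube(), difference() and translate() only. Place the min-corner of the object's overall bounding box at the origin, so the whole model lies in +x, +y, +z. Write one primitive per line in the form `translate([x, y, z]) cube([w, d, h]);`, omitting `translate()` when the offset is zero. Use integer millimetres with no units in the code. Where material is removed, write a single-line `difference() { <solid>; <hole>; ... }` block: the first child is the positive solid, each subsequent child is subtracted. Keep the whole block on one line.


difference() { cube([4746, 143, 2696]); translate([604, 0, 782]) cube([595, 143, 1426]); }


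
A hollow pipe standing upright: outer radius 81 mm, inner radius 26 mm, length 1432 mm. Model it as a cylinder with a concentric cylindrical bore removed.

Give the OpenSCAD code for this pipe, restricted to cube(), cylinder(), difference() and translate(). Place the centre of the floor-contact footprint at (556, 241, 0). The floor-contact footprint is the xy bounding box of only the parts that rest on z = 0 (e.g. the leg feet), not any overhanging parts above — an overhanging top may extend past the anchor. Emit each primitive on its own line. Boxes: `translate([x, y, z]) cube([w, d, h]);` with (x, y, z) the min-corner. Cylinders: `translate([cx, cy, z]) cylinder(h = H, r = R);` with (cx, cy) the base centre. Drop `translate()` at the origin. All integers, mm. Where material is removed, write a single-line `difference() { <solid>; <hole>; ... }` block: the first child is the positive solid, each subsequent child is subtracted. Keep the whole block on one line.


difference() { translate([556, 241, 0]) cylinder(h = 1432, r = 81); translate([556, 241, 0]) cylinder(h = 1432, r = 26); }
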